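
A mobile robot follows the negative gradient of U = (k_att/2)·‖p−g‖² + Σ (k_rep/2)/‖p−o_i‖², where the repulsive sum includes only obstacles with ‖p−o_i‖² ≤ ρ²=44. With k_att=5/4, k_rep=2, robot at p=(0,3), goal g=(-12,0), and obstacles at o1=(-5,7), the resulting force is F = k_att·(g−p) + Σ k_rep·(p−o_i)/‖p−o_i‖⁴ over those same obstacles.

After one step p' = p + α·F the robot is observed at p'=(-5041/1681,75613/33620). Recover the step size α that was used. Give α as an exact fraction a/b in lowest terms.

F_att = 5/4·(g−p) = 5/4·(-12,-3) = (-15.0000,-3.7500)
o1: d²=41 ≤ ρ²=44; F_rep = 2·(5,-4)/41² = (0.0059,-0.0048)
F = F_att + ΣF_rep = (-14.9941,-3.7548)
Δp = p'−p = (-2.9988,-0.7510); α = Δx/Fx = (-5041/1681) / (-25205/1681) = 1/5
check: Δy/Fy = (-25247/33620) / (-25247/6724) = 1/5 ✓

α = 1/5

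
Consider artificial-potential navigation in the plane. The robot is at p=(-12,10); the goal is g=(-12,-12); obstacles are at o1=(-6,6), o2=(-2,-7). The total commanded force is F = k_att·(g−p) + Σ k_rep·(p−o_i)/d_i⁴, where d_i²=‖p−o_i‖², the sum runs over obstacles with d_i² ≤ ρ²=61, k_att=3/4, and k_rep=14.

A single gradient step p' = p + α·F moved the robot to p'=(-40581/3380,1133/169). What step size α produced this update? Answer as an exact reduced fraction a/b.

α = 1/5

F_att = 3/4·(g−p) = 3/4·(0,-22) = (0.0000,-16.5000)
o1: d²=52 ≤ ρ²=61; F_rep = 14·(-6,4)/52² = (-0.0311,0.0207)
o2: d²=389 > ρ²=61 → inactive
F = F_att + ΣF_rep = (-0.0311,-16.4793)
Δp = p'−p = (-0.0062,-3.2959); α = Δx/Fx = (-21/3380) / (-21/676) = 1/5
check: Δy/Fy = (-557/169) / (-2785/169) = 1/5 ✓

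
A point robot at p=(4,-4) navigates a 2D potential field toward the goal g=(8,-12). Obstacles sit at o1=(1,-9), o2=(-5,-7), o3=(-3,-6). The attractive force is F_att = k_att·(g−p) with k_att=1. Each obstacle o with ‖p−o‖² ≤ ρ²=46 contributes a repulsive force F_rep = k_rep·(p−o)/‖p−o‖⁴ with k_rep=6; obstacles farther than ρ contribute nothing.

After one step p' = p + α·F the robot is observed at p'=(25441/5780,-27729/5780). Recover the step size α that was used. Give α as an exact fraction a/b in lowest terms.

α = 1/10

F_att = 1·(g−p) = 1·(4,-8) = (4.0000,-8.0000)
o1: d²=34 ≤ ρ²=46; F_rep = 6·(3,5)/34² = (0.0156,0.0260)
o2: d²=90 > ρ²=46 → inactive
o3: d²=53 > ρ²=46 → inactive
F = F_att + ΣF_rep = (4.0156,-7.9740)
Δp = p'−p = (0.4016,-0.7974); α = Δx/Fx = (2321/5780) / (2321/578) = 1/10
check: Δy/Fy = (-4609/5780) / (-4609/578) = 1/10 ✓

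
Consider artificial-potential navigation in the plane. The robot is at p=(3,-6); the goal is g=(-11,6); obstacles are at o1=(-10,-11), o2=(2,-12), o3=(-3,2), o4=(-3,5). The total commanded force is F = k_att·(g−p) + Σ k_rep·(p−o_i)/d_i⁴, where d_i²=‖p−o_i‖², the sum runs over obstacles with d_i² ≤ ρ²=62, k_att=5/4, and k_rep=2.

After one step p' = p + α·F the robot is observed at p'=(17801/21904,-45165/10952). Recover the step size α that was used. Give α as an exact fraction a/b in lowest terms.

α = 1/8

F_att = 5/4·(g−p) = 5/4·(-14,12) = (-17.5000,15.0000)
o1: d²=194 > ρ²=62 → inactive
o2: d²=37 ≤ ρ²=62; F_rep = 2·(1,6)/37² = (0.0015,0.0088)
o3: d²=100 > ρ²=62 → inactive
o4: d²=157 > ρ²=62 → inactive
F = F_att + ΣF_rep = (-17.4985,15.0088)
Δp = p'−p = (-2.1873,1.8761); α = Δx/Fx = (-47911/21904) / (-47911/2738) = 1/8
check: Δy/Fy = (20547/10952) / (20547/1369) = 1/8 ✓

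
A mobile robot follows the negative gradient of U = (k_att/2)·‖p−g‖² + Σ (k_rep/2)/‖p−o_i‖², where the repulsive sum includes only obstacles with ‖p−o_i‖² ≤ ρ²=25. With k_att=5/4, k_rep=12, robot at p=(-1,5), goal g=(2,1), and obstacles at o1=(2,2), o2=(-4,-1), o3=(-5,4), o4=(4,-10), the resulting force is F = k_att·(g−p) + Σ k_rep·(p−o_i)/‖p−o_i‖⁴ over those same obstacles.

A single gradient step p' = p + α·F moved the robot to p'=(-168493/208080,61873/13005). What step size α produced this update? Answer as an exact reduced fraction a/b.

α = 1/20

F_att = 5/4·(g−p) = 5/4·(3,-4) = (3.7500,-5.0000)
o1: d²=18 ≤ ρ²=25; F_rep = 12·(-3,3)/18² = (-0.1111,0.1111)
o2: d²=45 > ρ²=25 → inactive
o3: d²=17 ≤ ρ²=25; F_rep = 12·(4,1)/17² = (0.1661,0.0415)
o4: d²=250 > ρ²=25 → inactive
F = F_att + ΣF_rep = (3.8050,-4.8474)
Δp = p'−p = (0.1902,-0.2424); α = Δx/Fx = (39587/208080) / (39587/10404) = 1/20
check: Δy/Fy = (-3152/13005) / (-12608/2601) = 1/20 ✓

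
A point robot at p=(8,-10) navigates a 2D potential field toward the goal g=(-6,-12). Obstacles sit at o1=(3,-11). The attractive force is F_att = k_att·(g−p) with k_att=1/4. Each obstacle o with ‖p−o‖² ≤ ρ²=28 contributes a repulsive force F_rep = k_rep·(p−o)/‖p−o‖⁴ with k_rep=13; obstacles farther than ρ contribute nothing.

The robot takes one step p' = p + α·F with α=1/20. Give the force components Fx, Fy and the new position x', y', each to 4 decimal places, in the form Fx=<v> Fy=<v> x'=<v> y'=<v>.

Fx=-3.4038 Fy=-0.4808 x'=7.8298 y'=-10.0240

F_att = 1/4·(g−p) = 1/4·(-14,-2) = (-3.5000,-0.5000)
o1: d²=26 ≤ ρ²=28; F_rep = 13·(5,1)/26² = (0.0962,0.0192)
F = F_att + ΣF_rep = (-3.4038,-0.4808)
p' = p + 1/20·F = (7.8298,-10.0240)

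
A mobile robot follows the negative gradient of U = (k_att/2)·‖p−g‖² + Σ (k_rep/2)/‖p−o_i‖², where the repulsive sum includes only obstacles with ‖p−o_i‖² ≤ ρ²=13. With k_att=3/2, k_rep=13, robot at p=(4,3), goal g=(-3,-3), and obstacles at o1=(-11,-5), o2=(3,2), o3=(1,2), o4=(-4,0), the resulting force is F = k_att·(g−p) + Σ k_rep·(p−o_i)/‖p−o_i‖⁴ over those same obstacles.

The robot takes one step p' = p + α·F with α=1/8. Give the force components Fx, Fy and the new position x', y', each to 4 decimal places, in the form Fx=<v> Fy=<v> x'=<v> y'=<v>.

F_att = 3/2·(g−p) = 3/2·(-7,-6) = (-10.5000,-9.0000)
o1: d²=289 > ρ²=13 → inactive
o2: d²=2 ≤ ρ²=13; F_rep = 13·(1,1)/2² = (3.2500,3.2500)
o3: d²=10 ≤ ρ²=13; F_rep = 13·(3,1)/10² = (0.3900,0.1300)
o4: d²=73 > ρ²=13 → inactive
F = F_att + ΣF_rep = (-6.8600,-5.6200)
p' = p + 1/8·F = (3.1425,2.2975)

Fx=-6.8600 Fy=-5.6200 x'=3.1425 y'=2.2975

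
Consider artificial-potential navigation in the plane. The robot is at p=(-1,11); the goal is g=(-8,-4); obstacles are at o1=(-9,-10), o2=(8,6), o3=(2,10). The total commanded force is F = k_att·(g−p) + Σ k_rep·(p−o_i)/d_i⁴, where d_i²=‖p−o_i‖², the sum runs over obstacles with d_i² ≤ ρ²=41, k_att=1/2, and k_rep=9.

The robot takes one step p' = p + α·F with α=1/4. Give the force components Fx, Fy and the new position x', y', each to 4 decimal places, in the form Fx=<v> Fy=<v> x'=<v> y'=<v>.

Fx=-3.7700 Fy=-7.4100 x'=-1.9425 y'=9.1475

F_att = 1/2·(g−p) = 1/2·(-7,-15) = (-3.5000,-7.5000)
o1: d²=505 > ρ²=41 → inactive
o2: d²=106 > ρ²=41 → inactive
o3: d²=10 ≤ ρ²=41; F_rep = 9·(-3,1)/10² = (-0.2700,0.0900)
F = F_att + ΣF_rep = (-3.7700,-7.4100)
p' = p + 1/4·F = (-1.9425,9.1475)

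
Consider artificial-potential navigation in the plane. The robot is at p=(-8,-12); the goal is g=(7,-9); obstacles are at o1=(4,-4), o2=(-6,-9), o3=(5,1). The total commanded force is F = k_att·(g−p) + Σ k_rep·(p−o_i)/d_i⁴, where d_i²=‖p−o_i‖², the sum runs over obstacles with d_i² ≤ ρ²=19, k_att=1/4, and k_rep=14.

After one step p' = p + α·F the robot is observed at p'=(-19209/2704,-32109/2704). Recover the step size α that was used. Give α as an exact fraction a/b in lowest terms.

F_att = 1/4·(g−p) = 1/4·(15,3) = (3.7500,0.7500)
o1: d²=208 > ρ²=19 → inactive
o2: d²=13 ≤ ρ²=19; F_rep = 14·(-2,-3)/13² = (-0.1657,-0.2485)
o3: d²=338 > ρ²=19 → inactive
F = F_att + ΣF_rep = (3.5843,0.5015)
Δp = p'−p = (0.8961,0.1254); α = Δx/Fx = (2423/2704) / (2423/676) = 1/4
check: Δy/Fy = (339/2704) / (339/676) = 1/4 ✓

α = 1/4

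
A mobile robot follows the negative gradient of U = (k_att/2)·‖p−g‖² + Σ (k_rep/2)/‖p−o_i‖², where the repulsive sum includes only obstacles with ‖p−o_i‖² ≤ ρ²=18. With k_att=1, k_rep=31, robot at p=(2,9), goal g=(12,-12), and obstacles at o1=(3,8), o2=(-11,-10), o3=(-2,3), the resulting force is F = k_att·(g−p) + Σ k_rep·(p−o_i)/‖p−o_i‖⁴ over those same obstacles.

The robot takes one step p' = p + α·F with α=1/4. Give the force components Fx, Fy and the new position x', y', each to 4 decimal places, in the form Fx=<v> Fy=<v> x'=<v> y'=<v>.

F_att = 1·(g−p) = 1·(10,-21) = (10.0000,-21.0000)
o1: d²=2 ≤ ρ²=18; F_rep = 31·(-1,1)/2² = (-7.7500,7.7500)
o2: d²=530 > ρ²=18 → inactive
o3: d²=52 > ρ²=18 → inactive
F = F_att + ΣF_rep = (2.2500,-13.2500)
p' = p + 1/4·F = (2.5625,5.6875)

Fx=2.2500 Fy=-13.2500 x'=2.5625 y'=5.6875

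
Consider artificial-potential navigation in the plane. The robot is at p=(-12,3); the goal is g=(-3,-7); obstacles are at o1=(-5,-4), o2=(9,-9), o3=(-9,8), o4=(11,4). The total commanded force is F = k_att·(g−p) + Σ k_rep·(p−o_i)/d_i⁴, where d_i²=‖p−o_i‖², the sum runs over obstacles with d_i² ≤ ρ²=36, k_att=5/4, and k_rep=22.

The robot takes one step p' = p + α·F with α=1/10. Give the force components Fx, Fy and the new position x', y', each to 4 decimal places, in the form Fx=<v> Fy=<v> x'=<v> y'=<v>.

F_att = 5/4·(g−p) = 5/4·(9,-10) = (11.2500,-12.5000)
o1: d²=98 > ρ²=36 → inactive
o2: d²=585 > ρ²=36 → inactive
o3: d²=34 ≤ ρ²=36; F_rep = 22·(-3,-5)/34² = (-0.0571,-0.0952)
o4: d²=530 > ρ²=36 → inactive
F = F_att + ΣF_rep = (11.1929,-12.5952)
p' = p + 1/10·F = (-10.8807,1.7405)

Fx=11.1929 Fy=-12.5952 x'=-10.8807 y'=1.7405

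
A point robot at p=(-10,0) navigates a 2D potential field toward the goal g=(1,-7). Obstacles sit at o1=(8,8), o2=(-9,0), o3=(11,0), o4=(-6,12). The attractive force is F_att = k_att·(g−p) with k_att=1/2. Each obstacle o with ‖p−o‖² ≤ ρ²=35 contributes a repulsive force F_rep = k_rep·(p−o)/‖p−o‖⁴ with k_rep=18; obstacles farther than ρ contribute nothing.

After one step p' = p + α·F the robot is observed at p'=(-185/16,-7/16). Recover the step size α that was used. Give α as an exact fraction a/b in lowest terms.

α = 1/8

F_att = 1/2·(g−p) = 1/2·(11,-7) = (5.5000,-3.5000)
o1: d²=388 > ρ²=35 → inactive
o2: d²=1 ≤ ρ²=35; F_rep = 18·(-1,0)/1² = (-18.0000,0.0000)
o3: d²=441 > ρ²=35 → inactive
o4: d²=160 > ρ²=35 → inactive
F = F_att + ΣF_rep = (-12.5000,-3.5000)
Δp = p'−p = (-1.5625,-0.4375); α = Δx/Fx = (-25/16) / (-25/2) = 1/8
check: Δy/Fy = (-7/16) / (-7/2) = 1/8 ✓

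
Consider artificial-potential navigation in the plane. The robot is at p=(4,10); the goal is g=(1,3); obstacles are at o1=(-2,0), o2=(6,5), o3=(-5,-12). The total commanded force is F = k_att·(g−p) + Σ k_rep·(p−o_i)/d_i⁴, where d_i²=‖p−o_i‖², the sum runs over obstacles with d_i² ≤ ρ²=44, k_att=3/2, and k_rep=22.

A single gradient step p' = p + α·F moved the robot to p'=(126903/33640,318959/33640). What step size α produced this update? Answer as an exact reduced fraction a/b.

α = 1/20

F_att = 3/2·(g−p) = 3/2·(-3,-7) = (-4.5000,-10.5000)
o1: d²=136 > ρ²=44 → inactive
o2: d²=29 ≤ ρ²=44; F_rep = 22·(-2,5)/29² = (-0.0523,0.1308)
o3: d²=565 > ρ²=44 → inactive
F = F_att + ΣF_rep = (-4.5523,-10.3692)
Δp = p'−p = (-0.2276,-0.5185); α = Δx/Fx = (-7657/33640) / (-7657/1682) = 1/20
check: Δy/Fy = (-17441/33640) / (-17441/1682) = 1/20 ✓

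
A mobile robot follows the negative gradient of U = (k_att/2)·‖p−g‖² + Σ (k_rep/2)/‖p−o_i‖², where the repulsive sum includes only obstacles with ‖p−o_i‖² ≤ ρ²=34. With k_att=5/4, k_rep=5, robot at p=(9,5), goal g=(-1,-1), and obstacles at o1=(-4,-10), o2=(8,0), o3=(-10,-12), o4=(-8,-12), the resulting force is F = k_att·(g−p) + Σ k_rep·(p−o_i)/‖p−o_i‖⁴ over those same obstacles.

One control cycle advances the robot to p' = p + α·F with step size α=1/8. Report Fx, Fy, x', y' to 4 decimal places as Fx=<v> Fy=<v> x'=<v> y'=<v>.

Fx=-12.4926 Fy=-7.4630 x'=7.4384 y'=4.0671

F_att = 5/4·(g−p) = 5/4·(-10,-6) = (-12.5000,-7.5000)
o1: d²=394 > ρ²=34 → inactive
o2: d²=26 ≤ ρ²=34; F_rep = 5·(1,5)/26² = (0.0074,0.0370)
o3: d²=650 > ρ²=34 → inactive
o4: d²=578 > ρ²=34 → inactive
F = F_att + ΣF_rep = (-12.4926,-7.4630)
p' = p + 1/8·F = (7.4384,4.0671)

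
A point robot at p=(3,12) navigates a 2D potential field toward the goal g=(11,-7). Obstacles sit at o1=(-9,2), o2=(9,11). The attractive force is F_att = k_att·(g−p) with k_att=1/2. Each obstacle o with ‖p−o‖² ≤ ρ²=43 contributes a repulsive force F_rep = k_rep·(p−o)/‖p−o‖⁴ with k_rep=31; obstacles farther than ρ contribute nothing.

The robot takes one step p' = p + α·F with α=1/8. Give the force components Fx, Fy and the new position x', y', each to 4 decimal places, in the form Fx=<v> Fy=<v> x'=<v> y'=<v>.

F_att = 1/2·(g−p) = 1/2·(8,-19) = (4.0000,-9.5000)
o1: d²=244 > ρ²=43 → inactive
o2: d²=37 ≤ ρ²=43; F_rep = 31·(-6,1)/37² = (-0.1359,0.0226)
F = F_att + ΣF_rep = (3.8641,-9.4774)
p' = p + 1/8·F = (3.4830,10.8153)

Fx=3.8641 Fy=-9.4774 x'=3.4830 y'=10.8153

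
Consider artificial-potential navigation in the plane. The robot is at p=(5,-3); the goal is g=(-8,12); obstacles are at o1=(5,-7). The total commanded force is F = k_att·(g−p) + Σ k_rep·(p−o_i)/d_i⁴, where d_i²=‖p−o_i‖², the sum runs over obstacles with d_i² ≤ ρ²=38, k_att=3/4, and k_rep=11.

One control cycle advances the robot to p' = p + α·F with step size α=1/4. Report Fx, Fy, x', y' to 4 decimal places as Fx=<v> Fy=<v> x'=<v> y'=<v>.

Fx=-9.7500 Fy=11.4219 x'=2.5625 y'=-0.1445

F_att = 3/4·(g−p) = 3/4·(-13,15) = (-9.7500,11.2500)
o1: d²=16 ≤ ρ²=38; F_rep = 11·(0,4)/16² = (0.0000,0.1719)
F = F_att + ΣF_rep = (-9.7500,11.4219)
p' = p + 1/4·F = (2.5625,-0.1445)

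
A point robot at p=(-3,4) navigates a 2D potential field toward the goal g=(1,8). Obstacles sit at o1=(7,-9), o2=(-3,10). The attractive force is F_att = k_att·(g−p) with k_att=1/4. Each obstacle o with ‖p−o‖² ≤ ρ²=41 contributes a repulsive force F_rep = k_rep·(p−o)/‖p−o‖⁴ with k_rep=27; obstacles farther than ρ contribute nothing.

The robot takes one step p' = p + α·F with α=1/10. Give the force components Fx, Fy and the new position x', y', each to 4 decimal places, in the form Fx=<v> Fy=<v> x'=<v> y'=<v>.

Fx=1.0000 Fy=0.8750 x'=-2.9000 y'=4.0875

F_att = 1/4·(g−p) = 1/4·(4,4) = (1.0000,1.0000)
o1: d²=269 > ρ²=41 → inactive
o2: d²=36 ≤ ρ²=41; F_rep = 27·(0,-6)/36² = (0.0000,-0.1250)
F = F_att + ΣF_rep = (1.0000,0.8750)
p' = p + 1/10·F = (-2.9000,4.0875)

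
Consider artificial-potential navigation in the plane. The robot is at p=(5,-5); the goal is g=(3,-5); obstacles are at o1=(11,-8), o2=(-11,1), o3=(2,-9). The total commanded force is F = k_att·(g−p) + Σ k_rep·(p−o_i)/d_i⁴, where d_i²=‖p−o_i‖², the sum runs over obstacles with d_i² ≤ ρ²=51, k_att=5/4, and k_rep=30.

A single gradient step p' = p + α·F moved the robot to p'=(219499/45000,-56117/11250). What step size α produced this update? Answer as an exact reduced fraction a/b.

α = 1/20

F_att = 5/4·(g−p) = 5/4·(-2,0) = (-2.5000,0.0000)
o1: d²=45 ≤ ρ²=51; F_rep = 30·(-6,3)/45² = (-0.0889,0.0444)
o2: d²=292 > ρ²=51 → inactive
o3: d²=25 ≤ ρ²=51; F_rep = 30·(3,4)/25² = (0.1440,0.1920)
F = F_att + ΣF_rep = (-2.4449,0.2364)
Δp = p'−p = (-0.1222,0.0118); α = Δx/Fx = (-5501/45000) / (-5501/2250) = 1/20
check: Δy/Fy = (133/11250) / (266/1125) = 1/20 ✓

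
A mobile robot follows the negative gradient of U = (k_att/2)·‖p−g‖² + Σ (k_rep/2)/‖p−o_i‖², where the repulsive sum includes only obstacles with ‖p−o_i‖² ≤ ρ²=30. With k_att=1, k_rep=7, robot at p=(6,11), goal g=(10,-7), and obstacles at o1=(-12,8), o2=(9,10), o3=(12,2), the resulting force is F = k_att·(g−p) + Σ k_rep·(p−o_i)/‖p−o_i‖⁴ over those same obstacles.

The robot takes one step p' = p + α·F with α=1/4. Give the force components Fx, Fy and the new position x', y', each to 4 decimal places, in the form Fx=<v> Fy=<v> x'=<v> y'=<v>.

Fx=3.7900 Fy=-17.9300 x'=6.9475 y'=6.5175

F_att = 1·(g−p) = 1·(4,-18) = (4.0000,-18.0000)
o1: d²=333 > ρ²=30 → inactive
o2: d²=10 ≤ ρ²=30; F_rep = 7·(-3,1)/10² = (-0.2100,0.0700)
o3: d²=117 > ρ²=30 → inactive
F = F_att + ΣF_rep = (3.7900,-17.9300)
p' = p + 1/4·F = (6.9475,6.5175)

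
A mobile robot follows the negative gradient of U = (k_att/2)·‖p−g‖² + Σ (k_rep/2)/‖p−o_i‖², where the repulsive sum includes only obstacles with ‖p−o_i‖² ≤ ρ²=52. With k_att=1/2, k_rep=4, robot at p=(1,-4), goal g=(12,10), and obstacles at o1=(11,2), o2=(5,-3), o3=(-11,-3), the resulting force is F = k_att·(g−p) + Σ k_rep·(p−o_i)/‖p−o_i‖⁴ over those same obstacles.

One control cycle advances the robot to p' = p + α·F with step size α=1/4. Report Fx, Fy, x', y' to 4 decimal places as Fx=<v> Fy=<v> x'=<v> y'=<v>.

Fx=5.4446 Fy=6.9862 x'=2.3612 y'=-2.2535

F_att = 1/2·(g−p) = 1/2·(11,14) = (5.5000,7.0000)
o1: d²=136 > ρ²=52 → inactive
o2: d²=17 ≤ ρ²=52; F_rep = 4·(-4,-1)/17² = (-0.0554,-0.0138)
o3: d²=145 > ρ²=52 → inactive
F = F_att + ΣF_rep = (5.4446,6.9862)
p' = p + 1/4·F = (2.3612,-2.2535)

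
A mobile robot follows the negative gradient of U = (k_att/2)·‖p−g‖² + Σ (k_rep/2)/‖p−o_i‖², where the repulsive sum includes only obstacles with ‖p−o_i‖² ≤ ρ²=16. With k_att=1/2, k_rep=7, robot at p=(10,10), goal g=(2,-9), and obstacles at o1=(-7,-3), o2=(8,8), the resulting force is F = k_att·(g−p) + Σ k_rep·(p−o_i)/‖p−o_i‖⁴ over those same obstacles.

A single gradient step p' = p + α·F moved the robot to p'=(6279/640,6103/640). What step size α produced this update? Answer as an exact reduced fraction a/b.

F_att = 1/2·(g−p) = 1/2·(-8,-19) = (-4.0000,-9.5000)
o1: d²=458 > ρ²=16 → inactive
o2: d²=8 ≤ ρ²=16; F_rep = 7·(2,2)/8² = (0.2188,0.2188)
F = F_att + ΣF_rep = (-3.7812,-9.2812)
Δp = p'−p = (-0.1891,-0.4641); α = Δx/Fx = (-121/640) / (-121/32) = 1/20
check: Δy/Fy = (-297/640) / (-297/32) = 1/20 ✓

α = 1/20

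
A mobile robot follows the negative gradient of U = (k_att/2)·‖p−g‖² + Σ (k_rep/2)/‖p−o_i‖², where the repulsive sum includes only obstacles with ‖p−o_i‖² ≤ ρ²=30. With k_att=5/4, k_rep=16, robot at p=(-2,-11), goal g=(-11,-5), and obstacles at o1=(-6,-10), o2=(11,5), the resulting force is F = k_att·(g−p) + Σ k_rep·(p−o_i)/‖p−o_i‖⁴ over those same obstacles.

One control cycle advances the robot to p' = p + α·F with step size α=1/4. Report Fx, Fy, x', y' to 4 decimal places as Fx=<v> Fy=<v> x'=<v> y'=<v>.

F_att = 5/4·(g−p) = 5/4·(-9,6) = (-11.2500,7.5000)
o1: d²=17 ≤ ρ²=30; F_rep = 16·(4,-1)/17² = (0.2215,-0.0554)
o2: d²=425 > ρ²=30 → inactive
F = F_att + ΣF_rep = (-11.0285,7.4446)
p' = p + 1/4·F = (-4.7571,-9.1388)

Fx=-11.0285 Fy=7.4446 x'=-4.7571 y'=-9.1388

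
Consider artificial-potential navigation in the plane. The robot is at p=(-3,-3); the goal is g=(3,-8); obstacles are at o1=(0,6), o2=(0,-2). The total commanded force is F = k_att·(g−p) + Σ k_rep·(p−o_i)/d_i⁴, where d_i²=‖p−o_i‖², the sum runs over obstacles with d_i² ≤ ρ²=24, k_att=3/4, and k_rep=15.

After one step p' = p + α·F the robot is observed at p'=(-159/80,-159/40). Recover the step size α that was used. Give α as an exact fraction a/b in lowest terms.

α = 1/4

F_att = 3/4·(g−p) = 3/4·(6,-5) = (4.5000,-3.7500)
o1: d²=90 > ρ²=24 → inactive
o2: d²=10 ≤ ρ²=24; F_rep = 15·(-3,-1)/10² = (-0.4500,-0.1500)
F = F_att + ΣF_rep = (4.0500,-3.9000)
Δp = p'−p = (1.0125,-0.9750); α = Δx/Fx = (81/80) / (81/20) = 1/4
check: Δy/Fy = (-39/40) / (-39/10) = 1/4 ✓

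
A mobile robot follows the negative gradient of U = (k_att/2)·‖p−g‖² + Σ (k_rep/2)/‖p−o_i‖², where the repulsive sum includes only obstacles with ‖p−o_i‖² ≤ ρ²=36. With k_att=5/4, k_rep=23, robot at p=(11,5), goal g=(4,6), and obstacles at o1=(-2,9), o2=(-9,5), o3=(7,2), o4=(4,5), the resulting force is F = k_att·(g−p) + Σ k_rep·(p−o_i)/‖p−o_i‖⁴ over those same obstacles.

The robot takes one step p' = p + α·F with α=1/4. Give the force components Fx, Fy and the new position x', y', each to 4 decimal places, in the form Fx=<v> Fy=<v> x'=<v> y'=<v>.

F_att = 5/4·(g−p) = 5/4·(-7,1) = (-8.7500,1.2500)
o1: d²=185 > ρ²=36 → inactive
o2: d²=400 > ρ²=36 → inactive
o3: d²=25 ≤ ρ²=36; F_rep = 23·(4,3)/25² = (0.1472,0.1104)
o4: d²=49 > ρ²=36 → inactive
F = F_att + ΣF_rep = (-8.6028,1.3604)
p' = p + 1/4·F = (8.8493,5.3401)

Fx=-8.6028 Fy=1.3604 x'=8.8493 y'=5.3401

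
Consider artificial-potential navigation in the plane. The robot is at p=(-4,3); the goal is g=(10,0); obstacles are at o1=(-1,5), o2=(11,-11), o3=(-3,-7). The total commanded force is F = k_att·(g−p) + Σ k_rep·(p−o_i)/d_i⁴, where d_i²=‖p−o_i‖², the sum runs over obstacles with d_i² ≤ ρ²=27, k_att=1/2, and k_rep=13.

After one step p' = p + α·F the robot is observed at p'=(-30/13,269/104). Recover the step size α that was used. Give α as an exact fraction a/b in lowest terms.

α = 1/4

F_att = 1/2·(g−p) = 1/2·(14,-3) = (7.0000,-1.5000)
o1: d²=13 ≤ ρ²=27; F_rep = 13·(-3,-2)/13² = (-0.2308,-0.1538)
o2: d²=421 > ρ²=27 → inactive
o3: d²=101 > ρ²=27 → inactive
F = F_att + ΣF_rep = (6.7692,-1.6538)
Δp = p'−p = (1.6923,-0.4135); α = Δx/Fx = (22/13) / (88/13) = 1/4
check: Δy/Fy = (-43/104) / (-43/26) = 1/4 ✓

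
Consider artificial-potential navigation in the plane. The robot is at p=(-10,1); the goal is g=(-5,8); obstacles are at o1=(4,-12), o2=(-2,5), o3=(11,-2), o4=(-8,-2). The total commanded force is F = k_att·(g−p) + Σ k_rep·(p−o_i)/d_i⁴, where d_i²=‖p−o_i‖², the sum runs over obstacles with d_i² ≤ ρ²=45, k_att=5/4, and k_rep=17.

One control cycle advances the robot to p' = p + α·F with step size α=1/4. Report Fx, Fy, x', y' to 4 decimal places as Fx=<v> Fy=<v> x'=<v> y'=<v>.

Fx=6.0488 Fy=9.0518 x'=-8.4878 y'=3.2629

F_att = 5/4·(g−p) = 5/4·(5,7) = (6.2500,8.7500)
o1: d²=365 > ρ²=45 → inactive
o2: d²=80 > ρ²=45 → inactive
o3: d²=450 > ρ²=45 → inactive
o4: d²=13 ≤ ρ²=45; F_rep = 17·(-2,3)/13² = (-0.2012,0.3018)
F = F_att + ΣF_rep = (6.0488,9.0518)
p' = p + 1/4·F = (-8.4878,3.2629)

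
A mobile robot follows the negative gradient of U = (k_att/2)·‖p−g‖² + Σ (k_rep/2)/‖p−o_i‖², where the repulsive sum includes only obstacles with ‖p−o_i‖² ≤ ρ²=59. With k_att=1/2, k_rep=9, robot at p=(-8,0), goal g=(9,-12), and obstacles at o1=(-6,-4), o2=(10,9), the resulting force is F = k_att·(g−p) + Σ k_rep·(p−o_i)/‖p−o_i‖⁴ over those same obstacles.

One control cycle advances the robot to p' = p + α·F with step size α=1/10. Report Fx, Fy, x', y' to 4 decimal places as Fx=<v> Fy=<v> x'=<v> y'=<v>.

Fx=8.4550 Fy=-5.9100 x'=-7.1545 y'=-0.5910

F_att = 1/2·(g−p) = 1/2·(17,-12) = (8.5000,-6.0000)
o1: d²=20 ≤ ρ²=59; F_rep = 9·(-2,4)/20² = (-0.0450,0.0900)
o2: d²=405 > ρ²=59 → inactive
F = F_att + ΣF_rep = (8.4550,-5.9100)
p' = p + 1/10·F = (-7.1545,-0.5910)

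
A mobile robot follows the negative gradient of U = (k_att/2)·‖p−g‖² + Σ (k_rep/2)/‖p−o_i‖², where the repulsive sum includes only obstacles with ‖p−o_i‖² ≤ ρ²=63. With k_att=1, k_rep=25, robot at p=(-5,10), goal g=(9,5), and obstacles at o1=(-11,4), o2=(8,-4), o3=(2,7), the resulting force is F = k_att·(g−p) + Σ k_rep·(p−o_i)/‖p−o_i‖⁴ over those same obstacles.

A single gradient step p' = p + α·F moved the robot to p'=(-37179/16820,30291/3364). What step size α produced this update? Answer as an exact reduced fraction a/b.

α = 1/5

F_att = 1·(g−p) = 1·(14,-5) = (14.0000,-5.0000)
o1: d²=72 > ρ²=63 → inactive
o2: d²=365 > ρ²=63 → inactive
o3: d²=58 ≤ ρ²=63; F_rep = 25·(-7,3)/58² = (-0.0520,0.0223)
F = F_att + ΣF_rep = (13.9480,-4.9777)
Δp = p'−p = (2.7896,-0.9955); α = Δx/Fx = (46921/16820) / (46921/3364) = 1/5
check: Δy/Fy = (-3349/3364) / (-16745/3364) = 1/5 ✓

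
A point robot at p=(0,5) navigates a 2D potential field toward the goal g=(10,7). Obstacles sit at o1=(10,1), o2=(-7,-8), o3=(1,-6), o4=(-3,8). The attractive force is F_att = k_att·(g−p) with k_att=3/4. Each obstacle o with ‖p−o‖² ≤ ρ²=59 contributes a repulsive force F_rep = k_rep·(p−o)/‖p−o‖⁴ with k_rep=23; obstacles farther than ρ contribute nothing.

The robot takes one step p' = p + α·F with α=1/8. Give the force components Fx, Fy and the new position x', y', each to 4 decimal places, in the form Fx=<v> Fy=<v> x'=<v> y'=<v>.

Fx=7.7130 Fy=1.2870 x'=0.9641 y'=5.1609

F_att = 3/4·(g−p) = 3/4·(10,2) = (7.5000,1.5000)
o1: d²=116 > ρ²=59 → inactive
o2: d²=218 > ρ²=59 → inactive
o3: d²=122 > ρ²=59 → inactive
o4: d²=18 ≤ ρ²=59; F_rep = 23·(3,-3)/18² = (0.2130,-0.2130)
F = F_att + ΣF_rep = (7.7130,1.2870)
p' = p + 1/8·F = (0.9641,5.1609)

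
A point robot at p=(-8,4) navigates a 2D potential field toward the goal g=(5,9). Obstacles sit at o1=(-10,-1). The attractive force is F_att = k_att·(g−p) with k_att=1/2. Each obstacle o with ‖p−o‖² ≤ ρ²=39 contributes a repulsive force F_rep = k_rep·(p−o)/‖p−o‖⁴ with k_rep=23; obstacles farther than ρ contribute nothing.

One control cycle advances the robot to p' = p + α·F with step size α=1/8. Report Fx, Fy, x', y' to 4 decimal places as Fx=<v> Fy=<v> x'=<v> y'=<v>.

F_att = 1/2·(g−p) = 1/2·(13,5) = (6.5000,2.5000)
o1: d²=29 ≤ ρ²=39; F_rep = 23·(2,5)/29² = (0.0547,0.1367)
F = F_att + ΣF_rep = (6.5547,2.6367)
p' = p + 1/8·F = (-7.1807,4.3296)

Fx=6.5547 Fy=2.6367 x'=-7.1807 y'=4.3296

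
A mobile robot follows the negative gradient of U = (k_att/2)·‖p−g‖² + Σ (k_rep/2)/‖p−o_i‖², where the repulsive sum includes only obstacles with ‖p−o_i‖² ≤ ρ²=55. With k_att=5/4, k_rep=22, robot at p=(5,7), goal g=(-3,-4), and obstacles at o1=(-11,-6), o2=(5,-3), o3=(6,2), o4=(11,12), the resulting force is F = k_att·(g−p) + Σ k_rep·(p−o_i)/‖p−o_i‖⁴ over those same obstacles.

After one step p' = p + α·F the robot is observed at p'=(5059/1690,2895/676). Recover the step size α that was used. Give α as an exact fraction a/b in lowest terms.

α = 1/5

F_att = 5/4·(g−p) = 5/4·(-8,-11) = (-10.0000,-13.7500)
o1: d²=425 > ρ²=55 → inactive
o2: d²=100 > ρ²=55 → inactive
o3: d²=26 ≤ ρ²=55; F_rep = 22·(-1,5)/26² = (-0.0325,0.1627)
o4: d²=61 > ρ²=55 → inactive
F = F_att + ΣF_rep = (-10.0325,-13.5873)
Δp = p'−p = (-2.0065,-2.7175); α = Δx/Fx = (-3391/1690) / (-3391/338) = 1/5
check: Δy/Fy = (-1837/676) / (-9185/676) = 1/5 ✓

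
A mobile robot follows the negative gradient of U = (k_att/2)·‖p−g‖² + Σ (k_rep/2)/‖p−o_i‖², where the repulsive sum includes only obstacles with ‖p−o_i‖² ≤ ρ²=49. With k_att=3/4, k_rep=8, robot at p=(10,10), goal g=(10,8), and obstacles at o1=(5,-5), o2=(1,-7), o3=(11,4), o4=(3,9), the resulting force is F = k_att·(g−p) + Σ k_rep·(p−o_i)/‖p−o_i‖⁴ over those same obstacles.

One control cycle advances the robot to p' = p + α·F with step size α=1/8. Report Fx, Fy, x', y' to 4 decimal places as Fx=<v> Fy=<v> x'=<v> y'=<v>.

Fx=-0.0058 Fy=-1.4649 x'=9.9993 y'=9.8169

F_att = 3/4·(g−p) = 3/4·(0,-2) = (0.0000,-1.5000)
o1: d²=250 > ρ²=49 → inactive
o2: d²=370 > ρ²=49 → inactive
o3: d²=37 ≤ ρ²=49; F_rep = 8·(-1,6)/37² = (-0.0058,0.0351)
o4: d²=50 > ρ²=49 → inactive
F = F_att + ΣF_rep = (-0.0058,-1.4649)
p' = p + 1/8·F = (9.9993,9.8169)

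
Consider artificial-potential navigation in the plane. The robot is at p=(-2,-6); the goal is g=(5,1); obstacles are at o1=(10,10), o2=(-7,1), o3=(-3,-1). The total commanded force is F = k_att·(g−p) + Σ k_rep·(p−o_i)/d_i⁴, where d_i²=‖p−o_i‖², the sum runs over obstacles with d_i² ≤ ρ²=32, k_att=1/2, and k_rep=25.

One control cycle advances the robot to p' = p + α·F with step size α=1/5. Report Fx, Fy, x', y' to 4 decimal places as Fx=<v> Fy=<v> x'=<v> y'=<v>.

F_att = 1/2·(g−p) = 1/2·(7,7) = (3.5000,3.5000)
o1: d²=400 > ρ²=32 → inactive
o2: d²=74 > ρ²=32 → inactive
o3: d²=26 ≤ ρ²=32; F_rep = 25·(1,-5)/26² = (0.0370,-0.1849)
F = F_att + ΣF_rep = (3.5370,3.3151)
p' = p + 1/5·F = (-1.2926,-5.3370)

Fx=3.5370 Fy=3.3151 x'=-1.2926 y'=-5.3370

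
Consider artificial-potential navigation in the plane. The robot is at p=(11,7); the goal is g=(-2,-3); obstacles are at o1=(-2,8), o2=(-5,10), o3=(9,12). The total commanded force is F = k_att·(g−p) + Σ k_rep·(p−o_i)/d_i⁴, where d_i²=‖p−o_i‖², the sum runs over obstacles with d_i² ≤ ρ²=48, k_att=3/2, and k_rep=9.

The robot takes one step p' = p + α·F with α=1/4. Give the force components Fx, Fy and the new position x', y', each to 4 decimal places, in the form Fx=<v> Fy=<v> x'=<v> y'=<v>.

F_att = 3/2·(g−p) = 3/2·(-13,-10) = (-19.5000,-15.0000)
o1: d²=170 > ρ²=48 → inactive
o2: d²=265 > ρ²=48 → inactive
o3: d²=29 ≤ ρ²=48; F_rep = 9·(2,-5)/29² = (0.0214,-0.0535)
F = F_att + ΣF_rep = (-19.4786,-15.0535)
p' = p + 1/4·F = (6.1304,3.2366)

Fx=-19.4786 Fy=-15.0535 x'=6.1304 y'=3.2366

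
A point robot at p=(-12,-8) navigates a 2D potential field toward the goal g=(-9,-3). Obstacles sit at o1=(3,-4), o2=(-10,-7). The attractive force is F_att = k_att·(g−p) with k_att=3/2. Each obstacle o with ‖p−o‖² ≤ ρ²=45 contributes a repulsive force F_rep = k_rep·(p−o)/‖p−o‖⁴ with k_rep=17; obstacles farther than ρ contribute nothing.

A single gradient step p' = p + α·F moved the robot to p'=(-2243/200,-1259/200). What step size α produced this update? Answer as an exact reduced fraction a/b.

F_att = 3/2·(g−p) = 3/2·(3,5) = (4.5000,7.5000)
o1: d²=241 > ρ²=45 → inactive
o2: d²=5 ≤ ρ²=45; F_rep = 17·(-2,-1)/5² = (-1.3600,-0.6800)
F = F_att + ΣF_rep = (3.1400,6.8200)
Δp = p'−p = (0.7850,1.7050); α = Δx/Fx = (157/200) / (157/50) = 1/4
check: Δy/Fy = (341/200) / (341/50) = 1/4 ✓

α = 1/4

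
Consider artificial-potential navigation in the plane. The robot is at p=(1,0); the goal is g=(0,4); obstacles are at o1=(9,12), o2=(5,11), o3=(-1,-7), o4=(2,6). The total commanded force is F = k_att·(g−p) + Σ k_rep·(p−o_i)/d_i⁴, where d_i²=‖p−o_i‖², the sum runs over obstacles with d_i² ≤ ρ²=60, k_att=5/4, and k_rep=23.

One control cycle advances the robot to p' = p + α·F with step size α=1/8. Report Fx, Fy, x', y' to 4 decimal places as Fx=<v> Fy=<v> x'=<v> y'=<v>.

Fx=-1.2504 Fy=4.9565 x'=0.8437 y'=0.6196

F_att = 5/4·(g−p) = 5/4·(-1,4) = (-1.2500,5.0000)
o1: d²=208 > ρ²=60 → inactive
o2: d²=137 > ρ²=60 → inactive
o3: d²=53 ≤ ρ²=60; F_rep = 23·(2,7)/53² = (0.0164,0.0573)
o4: d²=37 ≤ ρ²=60; F_rep = 23·(-1,-6)/37² = (-0.0168,-0.1008)
F = F_att + ΣF_rep = (-1.2504,4.9565)
p' = p + 1/8·F = (0.8437,0.6196)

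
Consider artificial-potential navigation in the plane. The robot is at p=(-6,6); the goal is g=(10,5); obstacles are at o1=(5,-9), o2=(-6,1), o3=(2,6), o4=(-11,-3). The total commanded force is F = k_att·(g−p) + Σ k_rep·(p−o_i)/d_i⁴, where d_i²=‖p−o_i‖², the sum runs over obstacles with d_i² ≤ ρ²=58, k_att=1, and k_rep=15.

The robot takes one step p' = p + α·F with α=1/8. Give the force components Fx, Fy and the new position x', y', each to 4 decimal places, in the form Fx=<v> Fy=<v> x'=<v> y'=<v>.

Fx=16.0000 Fy=-0.8800 x'=-4.0000 y'=5.8900

F_att = 1·(g−p) = 1·(16,-1) = (16.0000,-1.0000)
o1: d²=346 > ρ²=58 → inactive
o2: d²=25 ≤ ρ²=58; F_rep = 15·(0,5)/25² = (0.0000,0.1200)
o3: d²=64 > ρ²=58 → inactive
o4: d²=106 > ρ²=58 → inactive
F = F_att + ΣF_rep = (16.0000,-0.8800)
p' = p + 1/8·F = (-4.0000,5.8900)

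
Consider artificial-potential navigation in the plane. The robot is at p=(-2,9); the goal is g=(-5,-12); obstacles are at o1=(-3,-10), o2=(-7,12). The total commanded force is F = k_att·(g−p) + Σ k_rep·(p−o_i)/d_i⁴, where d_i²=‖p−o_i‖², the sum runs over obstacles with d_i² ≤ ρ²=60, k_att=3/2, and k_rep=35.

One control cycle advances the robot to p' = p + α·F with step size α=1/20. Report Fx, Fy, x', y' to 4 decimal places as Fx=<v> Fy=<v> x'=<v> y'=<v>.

F_att = 3/2·(g−p) = 3/2·(-3,-21) = (-4.5000,-31.5000)
o1: d²=362 > ρ²=60 → inactive
o2: d²=34 ≤ ρ²=60; F_rep = 35·(5,-3)/34² = (0.1514,-0.0908)
F = F_att + ΣF_rep = (-4.3486,-31.5908)
p' = p + 1/20·F = (-2.2174,7.4205)

Fx=-4.3486 Fy=-31.5908 x'=-2.2174 y'=7.4205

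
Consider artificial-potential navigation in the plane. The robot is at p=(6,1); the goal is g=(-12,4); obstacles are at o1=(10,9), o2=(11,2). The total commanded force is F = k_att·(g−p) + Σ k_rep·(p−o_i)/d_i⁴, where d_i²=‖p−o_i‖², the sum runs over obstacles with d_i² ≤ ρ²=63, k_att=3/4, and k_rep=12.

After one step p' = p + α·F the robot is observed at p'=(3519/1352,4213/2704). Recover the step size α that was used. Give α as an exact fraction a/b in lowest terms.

F_att = 3/4·(g−p) = 3/4·(-18,3) = (-13.5000,2.2500)
o1: d²=80 > ρ²=63 → inactive
o2: d²=26 ≤ ρ²=63; F_rep = 12·(-5,-1)/26² = (-0.0888,-0.0178)
F = F_att + ΣF_rep = (-13.5888,2.2322)
Δp = p'−p = (-3.3972,0.5581); α = Δx/Fx = (-4593/1352) / (-4593/338) = 1/4
check: Δy/Fy = (1509/2704) / (1509/676) = 1/4 ✓

α = 1/4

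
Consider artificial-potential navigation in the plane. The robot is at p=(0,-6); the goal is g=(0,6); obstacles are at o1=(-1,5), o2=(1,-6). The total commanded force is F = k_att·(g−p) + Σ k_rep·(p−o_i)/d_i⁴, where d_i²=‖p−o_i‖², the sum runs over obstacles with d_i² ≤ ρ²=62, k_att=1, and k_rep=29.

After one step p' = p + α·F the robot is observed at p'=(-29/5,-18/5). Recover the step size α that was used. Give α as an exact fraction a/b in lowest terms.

F_att = 1·(g−p) = 1·(0,12) = (0.0000,12.0000)
o1: d²=122 > ρ²=62 → inactive
o2: d²=1 ≤ ρ²=62; F_rep = 29·(-1,0)/1² = (-29.0000,0.0000)
F = F_att + ΣF_rep = (-29.0000,12.0000)
Δp = p'−p = (-5.8000,2.4000); α = Δx/Fx = (-29/5) / (-29) = 1/5
check: Δy/Fy = (12/5) / (12) = 1/5 ✓

α = 1/5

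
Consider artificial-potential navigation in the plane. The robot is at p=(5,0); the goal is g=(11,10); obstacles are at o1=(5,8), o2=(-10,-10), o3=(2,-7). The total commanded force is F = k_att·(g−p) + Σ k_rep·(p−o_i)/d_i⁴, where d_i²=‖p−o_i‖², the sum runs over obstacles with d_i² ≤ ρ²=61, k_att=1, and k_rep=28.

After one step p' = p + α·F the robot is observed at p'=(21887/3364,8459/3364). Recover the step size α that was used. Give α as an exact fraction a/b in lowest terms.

F_att = 1·(g−p) = 1·(6,10) = (6.0000,10.0000)
o1: d²=64 > ρ²=61 → inactive
o2: d²=325 > ρ²=61 → inactive
o3: d²=58 ≤ ρ²=61; F_rep = 28·(3,7)/58² = (0.0250,0.0583)
F = F_att + ΣF_rep = (6.0250,10.0583)
Δp = p'−p = (1.5062,2.5146); α = Δx/Fx = (5067/3364) / (5067/841) = 1/4
check: Δy/Fy = (8459/3364) / (8459/841) = 1/4 ✓

α = 1/4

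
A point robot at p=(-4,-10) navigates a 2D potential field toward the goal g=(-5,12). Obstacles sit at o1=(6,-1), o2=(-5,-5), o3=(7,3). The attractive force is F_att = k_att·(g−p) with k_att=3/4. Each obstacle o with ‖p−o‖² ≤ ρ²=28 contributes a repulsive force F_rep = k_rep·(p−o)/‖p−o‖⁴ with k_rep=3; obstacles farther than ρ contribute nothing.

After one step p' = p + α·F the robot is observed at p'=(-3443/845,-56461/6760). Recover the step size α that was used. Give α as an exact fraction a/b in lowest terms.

α = 1/10

F_att = 3/4·(g−p) = 3/4·(-1,22) = (-0.7500,16.5000)
o1: d²=181 > ρ²=28 → inactive
o2: d²=26 ≤ ρ²=28; F_rep = 3·(1,-5)/26² = (0.0044,-0.0222)
o3: d²=290 > ρ²=28 → inactive
F = F_att + ΣF_rep = (-0.7456,16.4778)
Δp = p'−p = (-0.0746,1.6478); α = Δx/Fx = (-63/845) / (-126/169) = 1/10
check: Δy/Fy = (11139/6760) / (11139/676) = 1/10 ✓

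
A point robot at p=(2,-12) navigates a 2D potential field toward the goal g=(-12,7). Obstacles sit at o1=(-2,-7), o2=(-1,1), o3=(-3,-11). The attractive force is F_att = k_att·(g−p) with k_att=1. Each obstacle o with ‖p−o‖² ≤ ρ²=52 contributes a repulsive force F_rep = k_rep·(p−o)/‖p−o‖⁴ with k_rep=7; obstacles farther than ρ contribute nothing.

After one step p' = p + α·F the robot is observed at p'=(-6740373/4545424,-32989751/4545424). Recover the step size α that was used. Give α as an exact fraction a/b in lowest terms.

α = 1/4

F_att = 1·(g−p) = 1·(-14,19) = (-14.0000,19.0000)
o1: d²=41 ≤ ρ²=52; F_rep = 7·(4,-5)/41² = (0.0167,-0.0208)
o2: d²=178 > ρ²=52 → inactive
o3: d²=26 ≤ ρ²=52; F_rep = 7·(5,-1)/26² = (0.0518,-0.0104)
F = F_att + ΣF_rep = (-13.9316,18.9688)
Δp = p'−p = (-3.4829,4.7422); α = Δx/Fx = (-15831221/4545424) / (-15831221/1136356) = 1/4
check: Δy/Fy = (21555337/4545424) / (21555337/1136356) = 1/4 ✓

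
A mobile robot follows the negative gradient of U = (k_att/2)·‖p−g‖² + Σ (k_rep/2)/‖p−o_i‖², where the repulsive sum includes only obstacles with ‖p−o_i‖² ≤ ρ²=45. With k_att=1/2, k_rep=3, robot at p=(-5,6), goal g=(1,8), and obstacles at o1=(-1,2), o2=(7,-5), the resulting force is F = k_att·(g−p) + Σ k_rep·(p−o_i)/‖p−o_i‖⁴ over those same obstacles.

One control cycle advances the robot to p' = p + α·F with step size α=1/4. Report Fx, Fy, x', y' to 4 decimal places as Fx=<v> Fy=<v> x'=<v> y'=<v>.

Fx=2.9883 Fy=1.0117 x'=-4.2529 y'=6.2529

F_att = 1/2·(g−p) = 1/2·(6,2) = (3.0000,1.0000)
o1: d²=32 ≤ ρ²=45; F_rep = 3·(-4,4)/32² = (-0.0117,0.0117)
o2: d²=265 > ρ²=45 → inactive
F = F_att + ΣF_rep = (2.9883,1.0117)
p' = p + 1/4·F = (-4.2529,6.2529)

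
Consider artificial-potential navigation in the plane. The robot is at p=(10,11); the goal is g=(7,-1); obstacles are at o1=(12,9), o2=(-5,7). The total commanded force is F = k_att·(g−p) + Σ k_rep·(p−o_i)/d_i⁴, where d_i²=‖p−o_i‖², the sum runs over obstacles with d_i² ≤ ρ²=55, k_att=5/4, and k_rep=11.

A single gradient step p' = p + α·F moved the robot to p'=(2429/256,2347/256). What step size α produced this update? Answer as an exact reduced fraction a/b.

α = 1/8

F_att = 5/4·(g−p) = 5/4·(-3,-12) = (-3.7500,-15.0000)
o1: d²=8 ≤ ρ²=55; F_rep = 11·(-2,2)/8² = (-0.3438,0.3438)
o2: d²=241 > ρ²=55 → inactive
F = F_att + ΣF_rep = (-4.0938,-14.6562)
Δp = p'−p = (-0.5117,-1.8320); α = Δx/Fx = (-131/256) / (-131/32) = 1/8
check: Δy/Fy = (-469/256) / (-469/32) = 1/8 ✓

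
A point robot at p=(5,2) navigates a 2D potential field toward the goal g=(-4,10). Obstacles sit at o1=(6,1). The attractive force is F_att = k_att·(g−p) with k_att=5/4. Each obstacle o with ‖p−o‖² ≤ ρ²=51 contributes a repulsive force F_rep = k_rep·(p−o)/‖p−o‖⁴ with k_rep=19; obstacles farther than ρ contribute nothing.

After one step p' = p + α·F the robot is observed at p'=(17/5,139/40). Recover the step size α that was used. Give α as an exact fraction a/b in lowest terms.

α = 1/10

F_att = 5/4·(g−p) = 5/4·(-9,8) = (-11.2500,10.0000)
o1: d²=2 ≤ ρ²=51; F_rep = 19·(-1,1)/2² = (-4.7500,4.7500)
F = F_att + ΣF_rep = (-16.0000,14.7500)
Δp = p'−p = (-1.6000,1.4750); α = Δx/Fx = (-8/5) / (-16) = 1/10
check: Δy/Fy = (59/40) / (59/4) = 1/10 ✓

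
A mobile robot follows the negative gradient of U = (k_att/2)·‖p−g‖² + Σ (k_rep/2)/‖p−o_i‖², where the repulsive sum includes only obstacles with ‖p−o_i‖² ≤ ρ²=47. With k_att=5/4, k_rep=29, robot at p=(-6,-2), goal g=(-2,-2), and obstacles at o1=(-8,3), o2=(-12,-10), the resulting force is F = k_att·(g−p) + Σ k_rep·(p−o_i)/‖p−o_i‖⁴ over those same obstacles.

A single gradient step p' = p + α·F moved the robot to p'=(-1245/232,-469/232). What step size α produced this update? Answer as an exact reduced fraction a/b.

F_att = 5/4·(g−p) = 5/4·(4,0) = (5.0000,0.0000)
o1: d²=29 ≤ ρ²=47; F_rep = 29·(2,-5)/29² = (0.0690,-0.1724)
o2: d²=100 > ρ²=47 → inactive
F = F_att + ΣF_rep = (5.0690,-0.1724)
Δp = p'−p = (0.6336,-0.0216); α = Δx/Fx = (147/232) / (147/29) = 1/8
check: Δy/Fy = (-5/232) / (-5/29) = 1/8 ✓

α = 1/8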